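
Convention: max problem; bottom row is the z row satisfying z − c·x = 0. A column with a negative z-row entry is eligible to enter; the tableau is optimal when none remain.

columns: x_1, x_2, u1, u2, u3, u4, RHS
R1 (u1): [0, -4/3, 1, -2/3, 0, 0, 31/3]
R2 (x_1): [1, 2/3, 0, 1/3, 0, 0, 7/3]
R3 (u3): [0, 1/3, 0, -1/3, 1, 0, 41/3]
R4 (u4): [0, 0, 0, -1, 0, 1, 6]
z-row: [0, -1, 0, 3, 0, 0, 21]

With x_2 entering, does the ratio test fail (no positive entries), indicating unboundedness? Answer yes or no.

no

Column x_2 has positive entries in row(s) 2, 3, so the ratio test bounds it — not unbounded.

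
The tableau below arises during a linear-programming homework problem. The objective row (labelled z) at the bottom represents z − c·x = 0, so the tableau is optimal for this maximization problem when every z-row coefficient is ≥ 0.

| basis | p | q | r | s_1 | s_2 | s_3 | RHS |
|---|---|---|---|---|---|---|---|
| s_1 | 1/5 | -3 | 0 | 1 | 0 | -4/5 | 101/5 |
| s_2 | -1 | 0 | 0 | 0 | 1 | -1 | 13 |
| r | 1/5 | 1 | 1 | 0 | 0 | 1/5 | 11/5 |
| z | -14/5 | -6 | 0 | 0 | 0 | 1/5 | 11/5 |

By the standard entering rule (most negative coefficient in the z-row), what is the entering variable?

q

Negative z-row entries: p: -14/5, q: -6.
The most negative is -6 in column q, so q enters.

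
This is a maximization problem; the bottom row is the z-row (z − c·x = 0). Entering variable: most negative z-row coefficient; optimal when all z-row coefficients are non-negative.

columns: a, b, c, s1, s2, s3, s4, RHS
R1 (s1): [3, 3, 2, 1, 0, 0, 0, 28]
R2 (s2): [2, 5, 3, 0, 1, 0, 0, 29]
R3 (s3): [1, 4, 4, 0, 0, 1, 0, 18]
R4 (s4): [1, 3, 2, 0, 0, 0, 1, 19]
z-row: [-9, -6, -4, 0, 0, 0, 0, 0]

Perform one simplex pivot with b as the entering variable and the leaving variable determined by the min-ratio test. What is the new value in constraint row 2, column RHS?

Ratio test on column b — row 1: 28/3 = 28/3; row 2: 29/5 = 29/5; row 3: 18/4 = 9/2; row 4: 19/3 = 19/3. Minimum is 9/2 at row 3 (s3 leaves); pivot element 4.
Divide row 3 by 4; eliminate column b from the other rows.
Row 2 update in column RHS: 29 − 5·(9/2) = 13/2.

13/2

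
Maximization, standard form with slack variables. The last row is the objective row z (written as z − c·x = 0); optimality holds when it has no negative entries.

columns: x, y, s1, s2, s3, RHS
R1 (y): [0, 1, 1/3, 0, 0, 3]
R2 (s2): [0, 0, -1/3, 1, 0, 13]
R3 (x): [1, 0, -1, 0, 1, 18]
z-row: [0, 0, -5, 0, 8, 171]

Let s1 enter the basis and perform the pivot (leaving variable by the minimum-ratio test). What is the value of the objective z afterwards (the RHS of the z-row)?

216

Ratio test on column s1 — row 1: 3/(1/3) = 9; row 2: entry -1/3 ≤ 0; row 3: entry -1 ≤ 0. Minimum is 9 at row 1 (y leaves); pivot element 1/3.
Pivot on row 1; the z-row RHS becomes 171 − (-5)·9 = 216.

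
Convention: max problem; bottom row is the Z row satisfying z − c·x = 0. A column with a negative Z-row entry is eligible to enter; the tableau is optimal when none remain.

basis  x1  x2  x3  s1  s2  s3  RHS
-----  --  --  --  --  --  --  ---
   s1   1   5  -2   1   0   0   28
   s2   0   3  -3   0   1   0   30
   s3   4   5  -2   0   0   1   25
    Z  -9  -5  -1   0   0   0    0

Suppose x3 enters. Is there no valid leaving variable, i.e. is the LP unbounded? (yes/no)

yes

Every constraint-row entry in column x3 is ≤ 0, so increasing x3 is unbounded.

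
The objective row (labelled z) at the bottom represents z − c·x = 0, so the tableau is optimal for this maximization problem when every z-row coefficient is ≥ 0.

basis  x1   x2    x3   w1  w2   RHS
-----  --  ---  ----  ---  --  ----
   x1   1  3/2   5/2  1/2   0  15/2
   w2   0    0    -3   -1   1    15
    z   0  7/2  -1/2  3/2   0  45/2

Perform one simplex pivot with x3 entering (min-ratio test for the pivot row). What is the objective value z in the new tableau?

24

Ratio test on column x3 — row 1: (15/2)/(5/2) = 3; row 2: entry -3 ≤ 0. Minimum is 3 at row 1 (x1 leaves); pivot element 5/2.
Pivot on row 1; the z-row RHS becomes 45/2 − (-1/2)·3 = 24.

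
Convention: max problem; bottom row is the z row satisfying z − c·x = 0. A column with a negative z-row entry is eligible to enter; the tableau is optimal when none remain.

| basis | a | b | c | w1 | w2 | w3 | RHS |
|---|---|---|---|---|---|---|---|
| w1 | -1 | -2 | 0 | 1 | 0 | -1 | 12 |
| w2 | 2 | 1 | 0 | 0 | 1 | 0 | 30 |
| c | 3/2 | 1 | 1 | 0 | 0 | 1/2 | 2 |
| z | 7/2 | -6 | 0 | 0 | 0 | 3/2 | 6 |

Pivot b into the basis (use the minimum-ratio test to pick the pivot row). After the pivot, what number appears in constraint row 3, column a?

3/2

Ratio test on column b — row 1: entry -2 ≤ 0; row 2: 30/1 = 30; row 3: 2/1 = 2. Minimum is 2 at row 3 (c leaves); pivot element 1.
Divide row 3 by 1; eliminate column b from the other rows.
In the new row 3, the a entry is the old entry divided by the pivot: (3/2)/1 = 3/2.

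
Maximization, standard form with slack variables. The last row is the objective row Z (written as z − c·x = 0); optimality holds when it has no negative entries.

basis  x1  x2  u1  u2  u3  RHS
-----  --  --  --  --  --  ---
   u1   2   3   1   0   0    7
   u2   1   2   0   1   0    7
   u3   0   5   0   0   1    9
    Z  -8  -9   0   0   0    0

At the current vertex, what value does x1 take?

0

x1 is not in the basis, so in the current basic feasible solution x1 = 0.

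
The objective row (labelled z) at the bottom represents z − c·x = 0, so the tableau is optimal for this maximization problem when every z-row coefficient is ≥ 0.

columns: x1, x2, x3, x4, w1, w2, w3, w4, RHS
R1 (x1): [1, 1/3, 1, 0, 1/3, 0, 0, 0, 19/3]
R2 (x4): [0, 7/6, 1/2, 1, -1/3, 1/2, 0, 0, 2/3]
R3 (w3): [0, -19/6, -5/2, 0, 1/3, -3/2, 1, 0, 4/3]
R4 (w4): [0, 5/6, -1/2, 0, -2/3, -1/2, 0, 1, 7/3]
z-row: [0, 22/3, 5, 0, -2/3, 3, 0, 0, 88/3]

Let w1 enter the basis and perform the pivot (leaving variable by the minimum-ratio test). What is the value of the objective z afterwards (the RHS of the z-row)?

32

Ratio test on column w1 — row 1: (19/3)/(1/3) = 19; row 2: entry -1/3 ≤ 0; row 3: (4/3)/(1/3) = 4; row 4: entry -2/3 ≤ 0. Minimum is 4 at row 3 (w3 leaves); pivot element 1/3.
Pivot on row 3; the z-row RHS becomes 88/3 − (-2/3)·4 = 32.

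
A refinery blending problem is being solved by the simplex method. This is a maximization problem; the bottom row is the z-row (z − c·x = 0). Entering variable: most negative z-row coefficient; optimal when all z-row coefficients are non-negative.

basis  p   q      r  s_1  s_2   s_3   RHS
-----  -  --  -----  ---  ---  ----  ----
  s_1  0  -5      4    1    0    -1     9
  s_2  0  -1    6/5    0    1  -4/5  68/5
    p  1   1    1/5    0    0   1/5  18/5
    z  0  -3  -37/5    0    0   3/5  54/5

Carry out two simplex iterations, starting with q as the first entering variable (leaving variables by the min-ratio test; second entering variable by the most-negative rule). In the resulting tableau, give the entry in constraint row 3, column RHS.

Ratio test on column q — row 1: entry -5 ≤ 0; row 2: entry -1 ≤ 0; row 3: (18/5)/1 = 18/5. Minimum is 18/5 at row 3 (p leaves); pivot element 1.
Divide row 3 by 1; eliminate column q from the other rows.
Second iteration: most negative z-row entry is -34/5 in column r, so r enters.
Ratio test on column r — row 1: 27/5 = 27/5; row 2: (86/5)/(7/5) = 86/7; row 3: (18/5)/(1/5) = 18. Minimum is 27/5 at row 1 (s_1 leaves); pivot element 5.
Divide row 1 by 5; eliminate column r from the other rows.
After both pivots, the entry at constraint row 3, column RHS is 63/25.

63/25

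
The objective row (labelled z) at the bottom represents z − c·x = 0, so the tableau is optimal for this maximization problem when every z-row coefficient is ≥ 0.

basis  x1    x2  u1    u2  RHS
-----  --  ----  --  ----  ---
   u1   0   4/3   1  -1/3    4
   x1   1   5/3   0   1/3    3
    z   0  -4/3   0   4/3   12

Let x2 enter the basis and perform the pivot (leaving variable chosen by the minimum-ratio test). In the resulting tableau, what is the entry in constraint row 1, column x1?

-4/5

Ratio test on column x2 — row 1: 4/(4/3) = 3; row 2: 3/(5/3) = 9/5. Minimum is 9/5 at row 2 (x1 leaves); pivot element 5/3.
Divide row 2 by 5/3; eliminate column x2 from the other rows.
Row 1 update in column x1: 0 − (4/3)·(3/5) = -4/5.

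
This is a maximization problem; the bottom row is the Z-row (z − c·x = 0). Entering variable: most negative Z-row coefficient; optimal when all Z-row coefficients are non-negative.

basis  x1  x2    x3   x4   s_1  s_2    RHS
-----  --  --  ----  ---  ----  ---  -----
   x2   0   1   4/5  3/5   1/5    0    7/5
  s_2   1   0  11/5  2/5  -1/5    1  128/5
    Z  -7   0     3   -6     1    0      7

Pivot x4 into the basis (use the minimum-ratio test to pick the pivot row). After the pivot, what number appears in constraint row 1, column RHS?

7/3

Ratio test on column x4 — row 1: (7/5)/(3/5) = 7/3; row 2: (128/5)/(2/5) = 64. Minimum is 7/3 at row 1 (x2 leaves); pivot element 3/5.
Divide row 1 by 3/5; eliminate column x4 from the other rows.
In the new row 1, the RHS entry is the old entry divided by the pivot: (7/5)/(3/5) = 7/3.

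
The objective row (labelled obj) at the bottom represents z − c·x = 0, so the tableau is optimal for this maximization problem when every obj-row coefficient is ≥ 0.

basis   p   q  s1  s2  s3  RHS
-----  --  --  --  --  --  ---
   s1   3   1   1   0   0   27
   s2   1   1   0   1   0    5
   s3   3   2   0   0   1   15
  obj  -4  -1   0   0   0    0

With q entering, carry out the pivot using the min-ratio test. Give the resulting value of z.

5

Ratio test on column q — row 1: 27/1 = 27; row 2: 5/1 = 5; row 3: 15/2 = 15/2. Minimum is 5 at row 2 (s2 leaves); pivot element 1.
Pivot on row 2; the obj-row RHS becomes 0 − (-1)·5 = 5.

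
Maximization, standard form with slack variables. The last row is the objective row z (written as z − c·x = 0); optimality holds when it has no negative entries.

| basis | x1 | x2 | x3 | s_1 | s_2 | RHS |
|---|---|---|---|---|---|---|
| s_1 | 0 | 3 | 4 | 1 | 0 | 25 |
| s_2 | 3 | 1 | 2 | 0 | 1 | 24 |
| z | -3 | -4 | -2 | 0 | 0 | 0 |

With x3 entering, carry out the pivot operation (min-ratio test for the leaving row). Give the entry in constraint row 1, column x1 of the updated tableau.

Ratio test on column x3 — row 1: 25/4 = 25/4; row 2: 24/2 = 12. Minimum is 25/4 at row 1 (s_1 leaves); pivot element 4.
Divide row 1 by 4; eliminate column x3 from the other rows.
In the new row 1, the x1 entry is the old entry divided by the pivot: 0/4 = 0.

0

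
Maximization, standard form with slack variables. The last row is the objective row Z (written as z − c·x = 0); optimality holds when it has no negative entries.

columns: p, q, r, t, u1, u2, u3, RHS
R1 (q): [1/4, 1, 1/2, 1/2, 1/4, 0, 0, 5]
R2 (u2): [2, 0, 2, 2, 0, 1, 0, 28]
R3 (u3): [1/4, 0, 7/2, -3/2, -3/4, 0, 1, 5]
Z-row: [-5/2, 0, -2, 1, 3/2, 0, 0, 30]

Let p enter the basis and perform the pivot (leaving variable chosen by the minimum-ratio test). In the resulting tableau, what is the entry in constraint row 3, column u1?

-3/4

Ratio test on column p — row 1: 5/(1/4) = 20; row 2: 28/2 = 14; row 3: 5/(1/4) = 20. Minimum is 14 at row 2 (u2 leaves); pivot element 2.
Divide row 2 by 2; eliminate column p from the other rows.
Row 3 update in column u1: -3/4 − (1/4)·0 = -3/4.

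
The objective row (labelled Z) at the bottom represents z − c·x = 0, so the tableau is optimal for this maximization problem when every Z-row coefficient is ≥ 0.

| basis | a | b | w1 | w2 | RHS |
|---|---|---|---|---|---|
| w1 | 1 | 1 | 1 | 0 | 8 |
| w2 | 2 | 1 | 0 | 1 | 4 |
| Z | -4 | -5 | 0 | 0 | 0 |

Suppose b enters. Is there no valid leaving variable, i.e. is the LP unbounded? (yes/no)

Column b has positive entries in row(s) 1, 2, so the ratio test bounds it — not unbounded.

no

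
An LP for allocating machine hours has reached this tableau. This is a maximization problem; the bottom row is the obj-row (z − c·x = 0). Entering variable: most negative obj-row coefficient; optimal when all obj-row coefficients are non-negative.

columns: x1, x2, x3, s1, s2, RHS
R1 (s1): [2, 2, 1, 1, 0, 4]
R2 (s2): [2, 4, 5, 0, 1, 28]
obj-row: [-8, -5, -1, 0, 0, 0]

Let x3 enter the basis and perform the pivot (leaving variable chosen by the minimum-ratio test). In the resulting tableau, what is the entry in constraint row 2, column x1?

-8

Ratio test on column x3 — row 1: 4/1 = 4; row 2: 28/5 = 28/5. Minimum is 4 at row 1 (s1 leaves); pivot element 1.
Divide row 1 by 1; eliminate column x3 from the other rows.
Row 2 update in column x1: 2 − 5·2 = -8.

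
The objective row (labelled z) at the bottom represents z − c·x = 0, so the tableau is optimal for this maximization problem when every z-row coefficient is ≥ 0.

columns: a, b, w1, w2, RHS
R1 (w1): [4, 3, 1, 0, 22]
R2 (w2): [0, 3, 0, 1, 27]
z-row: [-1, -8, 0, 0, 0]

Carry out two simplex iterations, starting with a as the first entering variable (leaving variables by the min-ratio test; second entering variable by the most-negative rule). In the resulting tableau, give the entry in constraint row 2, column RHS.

Ratio test on column a — row 1: 22/4 = 11/2; row 2: entry 0 ≤ 0. Minimum is 11/2 at row 1 (w1 leaves); pivot element 4.
Divide row 1 by 4; eliminate column a from the other rows.
Second iteration: most negative z-row entry is -29/4 in column b, so b enters.
Ratio test on column b — row 1: (11/2)/(3/4) = 22/3; row 2: 27/3 = 9. Minimum is 22/3 at row 1 (a leaves); pivot element 3/4.
Divide row 1 by 3/4; eliminate column b from the other rows.
After both pivots, the entry at constraint row 2, column RHS is 5.

5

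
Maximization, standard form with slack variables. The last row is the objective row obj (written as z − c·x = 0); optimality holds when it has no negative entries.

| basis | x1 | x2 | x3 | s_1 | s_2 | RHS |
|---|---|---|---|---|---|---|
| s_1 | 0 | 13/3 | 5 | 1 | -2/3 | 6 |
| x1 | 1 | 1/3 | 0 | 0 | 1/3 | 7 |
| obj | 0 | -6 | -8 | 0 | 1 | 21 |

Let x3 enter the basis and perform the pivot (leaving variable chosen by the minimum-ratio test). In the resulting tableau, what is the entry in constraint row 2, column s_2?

Ratio test on column x3 — row 1: 6/5 = 6/5; row 2: entry 0 ≤ 0. Minimum is 6/5 at row 1 (s_1 leaves); pivot element 5.
Divide row 1 by 5; eliminate column x3 from the other rows.
Row 2 update in column s_2: 1/3 − 0·(-2/15) = 1/3.

1/3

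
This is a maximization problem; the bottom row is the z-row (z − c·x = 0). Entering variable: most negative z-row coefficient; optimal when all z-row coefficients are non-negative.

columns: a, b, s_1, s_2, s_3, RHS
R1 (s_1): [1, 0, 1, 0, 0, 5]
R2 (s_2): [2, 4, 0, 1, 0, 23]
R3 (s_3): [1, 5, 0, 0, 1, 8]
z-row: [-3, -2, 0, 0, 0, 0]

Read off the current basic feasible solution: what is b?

b is not in the basis, so in the current basic feasible solution b = 0.

0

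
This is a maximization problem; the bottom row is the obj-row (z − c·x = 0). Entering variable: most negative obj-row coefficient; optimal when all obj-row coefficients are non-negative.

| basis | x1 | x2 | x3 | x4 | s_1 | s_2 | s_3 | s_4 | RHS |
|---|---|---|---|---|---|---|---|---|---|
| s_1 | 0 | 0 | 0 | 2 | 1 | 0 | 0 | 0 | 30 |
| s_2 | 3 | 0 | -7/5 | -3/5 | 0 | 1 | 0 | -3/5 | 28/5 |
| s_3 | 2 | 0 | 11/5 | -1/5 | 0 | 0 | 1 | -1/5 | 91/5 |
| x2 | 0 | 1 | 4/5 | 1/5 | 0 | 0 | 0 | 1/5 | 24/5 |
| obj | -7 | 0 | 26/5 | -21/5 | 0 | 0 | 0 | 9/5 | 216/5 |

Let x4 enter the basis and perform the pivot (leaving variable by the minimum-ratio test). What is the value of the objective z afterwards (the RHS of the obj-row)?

531/5

Ratio test on column x4 — row 1: 30/2 = 15; row 2: entry -3/5 ≤ 0; row 3: entry -1/5 ≤ 0; row 4: (24/5)/(1/5) = 24. Minimum is 15 at row 1 (s_1 leaves); pivot element 2.
Pivot on row 1; the obj-row RHS becomes 216/5 − (-21/5)·15 = 531/5.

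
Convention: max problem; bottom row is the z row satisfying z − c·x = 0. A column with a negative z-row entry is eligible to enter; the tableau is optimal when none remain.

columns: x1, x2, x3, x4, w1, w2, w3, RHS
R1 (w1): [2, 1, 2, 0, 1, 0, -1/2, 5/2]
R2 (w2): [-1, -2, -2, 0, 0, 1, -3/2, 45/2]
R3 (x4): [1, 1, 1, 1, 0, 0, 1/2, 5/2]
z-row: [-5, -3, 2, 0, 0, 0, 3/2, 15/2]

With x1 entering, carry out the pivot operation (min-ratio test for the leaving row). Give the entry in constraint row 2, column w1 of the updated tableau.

1/2

Ratio test on column x1 — row 1: (5/2)/2 = 5/4; row 2: entry -1 ≤ 0; row 3: (5/2)/1 = 5/2. Minimum is 5/4 at row 1 (w1 leaves); pivot element 2.
Divide row 1 by 2; eliminate column x1 from the other rows.
Row 2 update in column w1: 0 − (-1)·(1/2) = 1/2.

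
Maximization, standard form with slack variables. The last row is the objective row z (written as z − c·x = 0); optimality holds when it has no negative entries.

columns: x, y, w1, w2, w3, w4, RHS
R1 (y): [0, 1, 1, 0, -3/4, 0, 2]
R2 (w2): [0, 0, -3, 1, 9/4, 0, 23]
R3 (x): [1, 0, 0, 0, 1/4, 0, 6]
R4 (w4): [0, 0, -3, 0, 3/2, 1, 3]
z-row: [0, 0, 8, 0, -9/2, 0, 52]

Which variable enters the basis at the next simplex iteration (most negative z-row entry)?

Negative z-row entries: w3: -9/2.
The most negative is -9/2 in column w3, so w3 enters.

w3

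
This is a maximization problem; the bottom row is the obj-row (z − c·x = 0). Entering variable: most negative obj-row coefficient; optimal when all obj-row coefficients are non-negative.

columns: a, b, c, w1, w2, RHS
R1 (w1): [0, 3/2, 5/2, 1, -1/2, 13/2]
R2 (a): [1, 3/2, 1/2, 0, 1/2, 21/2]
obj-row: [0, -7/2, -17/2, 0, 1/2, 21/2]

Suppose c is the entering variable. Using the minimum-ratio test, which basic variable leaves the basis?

w1

Column c entries and ratios — w1: (13/2)/(5/2) = 13/5; a: (21/2)/(1/2) = 21.
Smallest ratio is 13/5 in the row of w1, so w1 leaves.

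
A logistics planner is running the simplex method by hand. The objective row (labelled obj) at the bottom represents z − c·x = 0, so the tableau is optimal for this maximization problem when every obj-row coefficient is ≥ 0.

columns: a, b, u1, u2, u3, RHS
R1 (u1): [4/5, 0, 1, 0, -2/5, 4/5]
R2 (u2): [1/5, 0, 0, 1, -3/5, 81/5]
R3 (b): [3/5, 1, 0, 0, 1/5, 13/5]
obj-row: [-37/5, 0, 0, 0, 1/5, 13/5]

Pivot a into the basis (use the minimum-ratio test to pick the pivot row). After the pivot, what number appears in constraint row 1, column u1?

5/4

Ratio test on column a — row 1: (4/5)/(4/5) = 1; row 2: (81/5)/(1/5) = 81; row 3: (13/5)/(3/5) = 13/3. Minimum is 1 at row 1 (u1 leaves); pivot element 4/5.
Divide row 1 by 4/5; eliminate column a from the other rows.
In the new row 1, the u1 entry is the old entry divided by the pivot: 1/(4/5) = 5/4.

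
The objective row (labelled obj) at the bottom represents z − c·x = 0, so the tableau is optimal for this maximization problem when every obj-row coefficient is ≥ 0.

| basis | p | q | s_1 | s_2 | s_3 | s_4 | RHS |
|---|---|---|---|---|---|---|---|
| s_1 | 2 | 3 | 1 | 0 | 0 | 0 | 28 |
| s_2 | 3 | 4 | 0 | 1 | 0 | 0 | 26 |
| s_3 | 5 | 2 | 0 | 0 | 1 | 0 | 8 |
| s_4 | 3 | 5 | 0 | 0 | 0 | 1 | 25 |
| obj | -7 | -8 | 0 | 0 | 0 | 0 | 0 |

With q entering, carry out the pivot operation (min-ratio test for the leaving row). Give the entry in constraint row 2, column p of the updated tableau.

-7

Ratio test on column q — row 1: 28/3 = 28/3; row 2: 26/4 = 13/2; row 3: 8/2 = 4; row 4: 25/5 = 5. Minimum is 4 at row 3 (s_3 leaves); pivot element 2.
Divide row 3 by 2; eliminate column q from the other rows.
Row 2 update in column p: 3 − 4·(5/2) = -7.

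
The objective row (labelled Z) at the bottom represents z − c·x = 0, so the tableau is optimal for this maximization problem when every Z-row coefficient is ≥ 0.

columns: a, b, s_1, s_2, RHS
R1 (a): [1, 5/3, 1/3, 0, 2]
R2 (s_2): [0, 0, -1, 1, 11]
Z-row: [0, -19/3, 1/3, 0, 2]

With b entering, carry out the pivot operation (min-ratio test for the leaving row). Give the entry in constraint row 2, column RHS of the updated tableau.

11

Ratio test on column b — row 1: 2/(5/3) = 6/5; row 2: entry 0 ≤ 0. Minimum is 6/5 at row 1 (a leaves); pivot element 5/3.
Divide row 1 by 5/3; eliminate column b from the other rows.
Row 2 update in column RHS: 11 − 0·(6/5) = 11.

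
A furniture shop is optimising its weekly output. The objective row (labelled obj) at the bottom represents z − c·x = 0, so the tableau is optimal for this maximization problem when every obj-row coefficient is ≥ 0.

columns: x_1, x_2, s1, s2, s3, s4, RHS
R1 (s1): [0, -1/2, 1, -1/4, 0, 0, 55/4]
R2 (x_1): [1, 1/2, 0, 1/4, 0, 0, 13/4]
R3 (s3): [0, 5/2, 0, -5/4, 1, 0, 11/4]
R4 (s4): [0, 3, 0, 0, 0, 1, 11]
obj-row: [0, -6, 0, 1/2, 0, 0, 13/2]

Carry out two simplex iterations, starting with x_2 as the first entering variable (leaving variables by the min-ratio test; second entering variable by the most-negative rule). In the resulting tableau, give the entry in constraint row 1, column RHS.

253/15

Ratio test on column x_2 — row 1: entry -1/2 ≤ 0; row 2: (13/4)/(1/2) = 13/2; row 3: (11/4)/(5/2) = 11/10; row 4: 11/3 = 11/3. Minimum is 11/10 at row 3 (s3 leaves); pivot element 5/2.
Divide row 3 by 5/2; eliminate column x_2 from the other rows.
Second iteration: most negative obj-row entry is -5/2 in column s2, so s2 enters.
Ratio test on column s2 — row 1: entry -1/2 ≤ 0; row 2: (27/10)/(1/2) = 27/5; row 3: entry -1/2 ≤ 0; row 4: (77/10)/(3/2) = 77/15. Minimum is 77/15 at row 4 (s4 leaves); pivot element 3/2.
Divide row 4 by 3/2; eliminate column s2 from the other rows.
After both pivots, the entry at constraint row 1, column RHS is 253/15.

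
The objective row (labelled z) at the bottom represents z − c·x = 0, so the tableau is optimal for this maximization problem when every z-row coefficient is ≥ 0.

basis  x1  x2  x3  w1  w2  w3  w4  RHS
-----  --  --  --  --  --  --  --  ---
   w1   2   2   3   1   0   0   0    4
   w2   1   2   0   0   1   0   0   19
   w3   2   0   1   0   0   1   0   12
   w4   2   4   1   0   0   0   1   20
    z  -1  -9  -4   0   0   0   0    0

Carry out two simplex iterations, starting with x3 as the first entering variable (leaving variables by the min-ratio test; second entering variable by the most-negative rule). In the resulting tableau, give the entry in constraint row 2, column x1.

Ratio test on column x3 — row 1: 4/3 = 4/3; row 2: entry 0 ≤ 0; row 3: 12/1 = 12; row 4: 20/1 = 20. Minimum is 4/3 at row 1 (w1 leaves); pivot element 3.
Divide row 1 by 3; eliminate column x3 from the other rows.
Second iteration: most negative z-row entry is -19/3 in column x2, so x2 enters.
Ratio test on column x2 — row 1: (4/3)/(2/3) = 2; row 2: 19/2 = 19/2; row 3: entry -2/3 ≤ 0; row 4: (56/3)/(10/3) = 28/5. Minimum is 2 at row 1 (x3 leaves); pivot element 2/3.
Divide row 1 by 2/3; eliminate column x2 from the other rows.
After both pivots, the entry at constraint row 2, column x1 is -1.

-1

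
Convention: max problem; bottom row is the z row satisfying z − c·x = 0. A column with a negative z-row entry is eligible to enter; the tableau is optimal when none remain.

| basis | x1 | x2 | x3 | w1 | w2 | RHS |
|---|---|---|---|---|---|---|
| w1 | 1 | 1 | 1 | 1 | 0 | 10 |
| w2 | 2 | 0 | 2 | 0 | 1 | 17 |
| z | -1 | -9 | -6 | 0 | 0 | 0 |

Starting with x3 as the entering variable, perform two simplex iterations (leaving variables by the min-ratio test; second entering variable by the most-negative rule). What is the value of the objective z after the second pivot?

Ratio test on column x3 — row 1: 10/1 = 10; row 2: 17/2 = 17/2. Minimum is 17/2 at row 2 (w2 leaves); pivot element 2.
Pivot on row 2; the z-row RHS becomes 0 − (-6)·(17/2) = 51.
Next entering variable (most negative z-row entry -9): x2.
Ratio test on column x2 — row 1: (3/2)/1 = 3/2; row 2: entry 0 ≤ 0. Minimum is 3/2 at row 1 (w1 leaves); pivot element 1.
After the second pivot the z-row RHS is 51 − (-9)·(3/2) = 129/2.

129/2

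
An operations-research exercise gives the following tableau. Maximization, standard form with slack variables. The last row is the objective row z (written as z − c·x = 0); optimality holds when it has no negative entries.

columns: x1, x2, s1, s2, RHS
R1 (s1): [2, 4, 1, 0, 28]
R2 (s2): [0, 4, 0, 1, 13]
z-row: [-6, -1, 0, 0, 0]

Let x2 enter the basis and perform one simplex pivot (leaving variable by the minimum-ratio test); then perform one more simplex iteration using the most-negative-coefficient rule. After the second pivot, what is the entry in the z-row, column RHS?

193/4

Ratio test on column x2 — row 1: 28/4 = 7; row 2: 13/4 = 13/4. Minimum is 13/4 at row 2 (s2 leaves); pivot element 4.
Divide row 2 by 4; eliminate column x2 from the other rows.
Second iteration: most negative z-row entry is -6 in column x1, so x1 enters.
Ratio test on column x1 — row 1: 15/2 = 15/2; row 2: entry 0 ≤ 0. Minimum is 15/2 at row 1 (s1 leaves); pivot element 2.
Divide row 1 by 2; eliminate column x1 from the other rows.
After both pivots, the entry at the z-row, column RHS is 193/4.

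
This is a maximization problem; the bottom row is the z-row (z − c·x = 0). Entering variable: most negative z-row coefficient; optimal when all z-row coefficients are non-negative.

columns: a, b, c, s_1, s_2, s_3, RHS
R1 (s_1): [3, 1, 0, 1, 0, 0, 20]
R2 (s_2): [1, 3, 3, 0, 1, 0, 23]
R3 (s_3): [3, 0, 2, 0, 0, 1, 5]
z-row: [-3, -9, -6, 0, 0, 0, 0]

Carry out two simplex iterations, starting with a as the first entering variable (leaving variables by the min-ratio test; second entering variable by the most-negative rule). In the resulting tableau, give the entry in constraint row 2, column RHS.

64/9

Ratio test on column a — row 1: 20/3 = 20/3; row 2: 23/1 = 23; row 3: 5/3 = 5/3. Minimum is 5/3 at row 3 (s_3 leaves); pivot element 3.
Divide row 3 by 3; eliminate column a from the other rows.
Second iteration: most negative z-row entry is -9 in column b, so b enters.
Ratio test on column b — row 1: 15/1 = 15; row 2: (64/3)/3 = 64/9; row 3: entry 0 ≤ 0. Minimum is 64/9 at row 2 (s_2 leaves); pivot element 3.
Divide row 2 by 3; eliminate column b from the other rows.
After both pivots, the entry at constraint row 2, column RHS is 64/9.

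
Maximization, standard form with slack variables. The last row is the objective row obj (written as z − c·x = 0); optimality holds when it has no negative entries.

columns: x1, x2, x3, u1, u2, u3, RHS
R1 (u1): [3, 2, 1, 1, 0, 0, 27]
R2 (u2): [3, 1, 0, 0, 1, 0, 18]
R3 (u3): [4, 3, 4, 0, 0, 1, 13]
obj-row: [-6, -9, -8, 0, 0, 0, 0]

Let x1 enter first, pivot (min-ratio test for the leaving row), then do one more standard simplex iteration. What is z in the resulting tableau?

Ratio test on column x1 — row 1: 27/3 = 9; row 2: 18/3 = 6; row 3: 13/4 = 13/4. Minimum is 13/4 at row 3 (u3 leaves); pivot element 4.
Pivot on row 3; the obj-row RHS becomes 0 − (-6)·(13/4) = 39/2.
Next entering variable (most negative obj-row entry -9/2): x2.
Ratio test on column x2 — row 1: entry -1/4 ≤ 0; row 2: entry -5/4 ≤ 0; row 3: (13/4)/(3/4) = 13/3. Minimum is 13/3 at row 3 (x1 leaves); pivot element 3/4.
After the second pivot the obj-row RHS is 39/2 − (-9/2)·(13/3) = 39.

39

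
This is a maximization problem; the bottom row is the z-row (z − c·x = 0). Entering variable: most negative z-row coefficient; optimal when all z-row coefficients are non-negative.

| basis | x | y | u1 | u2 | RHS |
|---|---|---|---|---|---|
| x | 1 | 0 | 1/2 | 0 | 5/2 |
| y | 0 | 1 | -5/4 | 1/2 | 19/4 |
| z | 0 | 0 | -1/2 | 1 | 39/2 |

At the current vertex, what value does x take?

5/2

x is basic (row 1); its value is the RHS of that row, 5/2.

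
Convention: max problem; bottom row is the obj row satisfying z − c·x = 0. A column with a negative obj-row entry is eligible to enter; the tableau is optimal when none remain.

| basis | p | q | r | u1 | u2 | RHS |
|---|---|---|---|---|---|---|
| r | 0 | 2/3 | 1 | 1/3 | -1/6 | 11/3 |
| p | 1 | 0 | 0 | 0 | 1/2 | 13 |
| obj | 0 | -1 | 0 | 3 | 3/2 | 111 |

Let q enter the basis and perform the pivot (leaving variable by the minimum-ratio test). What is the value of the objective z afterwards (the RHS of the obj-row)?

233/2

Ratio test on column q — row 1: (11/3)/(2/3) = 11/2; row 2: entry 0 ≤ 0. Minimum is 11/2 at row 1 (r leaves); pivot element 2/3.
Pivot on row 1; the obj-row RHS becomes 111 − (-1)·(11/2) = 233/2.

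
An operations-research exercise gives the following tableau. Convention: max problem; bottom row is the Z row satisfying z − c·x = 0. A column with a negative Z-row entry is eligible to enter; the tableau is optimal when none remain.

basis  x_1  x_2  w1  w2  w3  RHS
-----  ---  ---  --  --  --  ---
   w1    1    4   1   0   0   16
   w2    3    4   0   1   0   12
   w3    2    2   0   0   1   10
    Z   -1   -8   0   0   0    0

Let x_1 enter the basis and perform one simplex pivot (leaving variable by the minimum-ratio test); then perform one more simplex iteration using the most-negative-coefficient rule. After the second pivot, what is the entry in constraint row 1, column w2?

-1

Ratio test on column x_1 — row 1: 16/1 = 16; row 2: 12/3 = 4; row 3: 10/2 = 5. Minimum is 4 at row 2 (w2 leaves); pivot element 3.
Divide row 2 by 3; eliminate column x_1 from the other rows.
Second iteration: most negative Z-row entry is -20/3 in column x_2, so x_2 enters.
Ratio test on column x_2 — row 1: 12/(8/3) = 9/2; row 2: 4/(4/3) = 3; row 3: entry -2/3 ≤ 0. Minimum is 3 at row 2 (x_1 leaves); pivot element 4/3.
Divide row 2 by 4/3; eliminate column x_2 from the other rows.
After both pivots, the entry at constraint row 1, column w2 is -1.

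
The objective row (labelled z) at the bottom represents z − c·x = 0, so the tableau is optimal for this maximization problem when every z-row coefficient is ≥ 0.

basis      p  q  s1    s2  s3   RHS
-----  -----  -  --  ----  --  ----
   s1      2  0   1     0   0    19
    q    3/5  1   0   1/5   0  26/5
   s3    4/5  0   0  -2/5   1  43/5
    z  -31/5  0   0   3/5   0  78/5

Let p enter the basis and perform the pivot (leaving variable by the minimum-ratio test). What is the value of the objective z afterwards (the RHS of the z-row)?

208/3

Ratio test on column p — row 1: 19/2 = 19/2; row 2: (26/5)/(3/5) = 26/3; row 3: (43/5)/(4/5) = 43/4. Minimum is 26/3 at row 2 (q leaves); pivot element 3/5.
Pivot on row 2; the z-row RHS becomes 78/5 − (-31/5)·(26/3) = 208/3.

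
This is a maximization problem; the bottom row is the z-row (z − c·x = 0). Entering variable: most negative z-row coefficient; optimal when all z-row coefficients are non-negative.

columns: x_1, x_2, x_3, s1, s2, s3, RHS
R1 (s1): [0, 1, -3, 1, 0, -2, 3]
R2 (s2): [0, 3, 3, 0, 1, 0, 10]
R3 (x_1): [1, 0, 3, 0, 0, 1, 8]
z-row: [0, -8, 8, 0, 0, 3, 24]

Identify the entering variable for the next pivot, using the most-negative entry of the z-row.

x_2

Negative z-row entries: x_2: -8.
The most negative is -8 in column x_2, so x_2 enters.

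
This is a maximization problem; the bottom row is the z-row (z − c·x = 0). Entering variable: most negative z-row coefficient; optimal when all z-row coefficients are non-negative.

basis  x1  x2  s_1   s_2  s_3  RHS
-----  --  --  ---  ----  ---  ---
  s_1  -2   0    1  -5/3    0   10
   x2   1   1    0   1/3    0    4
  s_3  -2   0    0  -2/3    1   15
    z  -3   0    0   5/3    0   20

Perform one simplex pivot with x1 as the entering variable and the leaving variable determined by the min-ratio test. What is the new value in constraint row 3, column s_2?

Ratio test on column x1 — row 1: entry -2 ≤ 0; row 2: 4/1 = 4; row 3: entry -2 ≤ 0. Minimum is 4 at row 2 (x2 leaves); pivot element 1.
Divide row 2 by 1; eliminate column x1 from the other rows.
Row 3 update in column s_2: -2/3 − (-2)·(1/3) = 0.

0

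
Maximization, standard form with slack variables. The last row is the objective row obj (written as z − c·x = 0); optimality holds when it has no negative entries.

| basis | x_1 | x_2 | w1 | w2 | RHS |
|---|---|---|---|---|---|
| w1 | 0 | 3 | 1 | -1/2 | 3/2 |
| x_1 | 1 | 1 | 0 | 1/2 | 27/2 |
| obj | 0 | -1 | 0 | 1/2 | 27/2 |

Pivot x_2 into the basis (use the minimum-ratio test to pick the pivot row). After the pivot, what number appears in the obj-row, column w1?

Ratio test on column x_2 — row 1: (3/2)/3 = 1/2; row 2: (27/2)/1 = 27/2. Minimum is 1/2 at row 1 (w1 leaves); pivot element 3.
Divide row 1 by 3; eliminate column x_2 from the other rows.
obj-row update in column w1: 0 − (-1)·(1/3) = 1/3.

1/3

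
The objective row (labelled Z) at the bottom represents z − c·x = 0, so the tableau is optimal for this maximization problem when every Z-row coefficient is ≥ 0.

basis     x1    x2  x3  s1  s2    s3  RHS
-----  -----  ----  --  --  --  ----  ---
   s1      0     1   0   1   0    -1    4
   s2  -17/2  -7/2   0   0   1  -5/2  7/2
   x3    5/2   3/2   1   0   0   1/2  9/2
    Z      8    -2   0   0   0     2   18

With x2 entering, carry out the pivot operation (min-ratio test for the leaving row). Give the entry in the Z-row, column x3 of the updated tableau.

Ratio test on column x2 — row 1: 4/1 = 4; row 2: entry -7/2 ≤ 0; row 3: (9/2)/(3/2) = 3. Minimum is 3 at row 3 (x3 leaves); pivot element 3/2.
Divide row 3 by 3/2; eliminate column x2 from the other rows.
Z-row update in column x3: 0 − (-2)·(2/3) = 4/3.

4/3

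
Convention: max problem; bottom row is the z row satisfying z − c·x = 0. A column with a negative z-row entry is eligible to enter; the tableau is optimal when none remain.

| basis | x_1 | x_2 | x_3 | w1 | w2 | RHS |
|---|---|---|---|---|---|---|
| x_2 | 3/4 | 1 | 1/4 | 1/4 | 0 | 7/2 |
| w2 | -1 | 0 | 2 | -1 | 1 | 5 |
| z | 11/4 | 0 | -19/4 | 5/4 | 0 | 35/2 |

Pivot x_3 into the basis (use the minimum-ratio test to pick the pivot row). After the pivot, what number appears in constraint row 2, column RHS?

5/2

Ratio test on column x_3 — row 1: (7/2)/(1/4) = 14; row 2: 5/2 = 5/2. Minimum is 5/2 at row 2 (w2 leaves); pivot element 2.
Divide row 2 by 2; eliminate column x_3 from the other rows.
In the new row 2, the RHS entry is the old entry divided by the pivot: 5/2 = 5/2.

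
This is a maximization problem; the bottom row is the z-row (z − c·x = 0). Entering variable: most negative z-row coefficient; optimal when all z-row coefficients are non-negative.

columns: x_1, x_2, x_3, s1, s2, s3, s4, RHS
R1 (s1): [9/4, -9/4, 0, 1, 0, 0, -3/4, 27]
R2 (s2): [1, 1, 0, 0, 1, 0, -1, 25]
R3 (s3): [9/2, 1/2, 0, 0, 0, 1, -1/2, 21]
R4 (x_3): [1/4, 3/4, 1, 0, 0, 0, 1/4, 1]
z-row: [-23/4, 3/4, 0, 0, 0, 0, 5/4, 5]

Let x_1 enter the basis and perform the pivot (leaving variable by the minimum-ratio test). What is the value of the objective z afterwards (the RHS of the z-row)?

Ratio test on column x_1 — row 1: 27/(9/4) = 12; row 2: 25/1 = 25; row 3: 21/(9/2) = 14/3; row 4: 1/(1/4) = 4. Minimum is 4 at row 4 (x_3 leaves); pivot element 1/4.
Pivot on row 4; the z-row RHS becomes 5 − (-23/4)·4 = 28.

28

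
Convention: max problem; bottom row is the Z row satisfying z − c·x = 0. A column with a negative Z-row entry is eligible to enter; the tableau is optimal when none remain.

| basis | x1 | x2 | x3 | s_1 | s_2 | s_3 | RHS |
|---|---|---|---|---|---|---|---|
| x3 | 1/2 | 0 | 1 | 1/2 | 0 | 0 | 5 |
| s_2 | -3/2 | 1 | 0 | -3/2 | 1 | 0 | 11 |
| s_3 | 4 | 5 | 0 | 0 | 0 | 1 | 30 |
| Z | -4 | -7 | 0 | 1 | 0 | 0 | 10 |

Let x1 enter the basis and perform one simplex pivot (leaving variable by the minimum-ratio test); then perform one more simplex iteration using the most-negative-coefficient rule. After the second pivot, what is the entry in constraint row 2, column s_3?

Ratio test on column x1 — row 1: 5/(1/2) = 10; row 2: entry -3/2 ≤ 0; row 3: 30/4 = 15/2. Minimum is 15/2 at row 3 (s_3 leaves); pivot element 4.
Divide row 3 by 4; eliminate column x1 from the other rows.
Second iteration: most negative Z-row entry is -2 in column x2, so x2 enters.
Ratio test on column x2 — row 1: entry -5/8 ≤ 0; row 2: (89/4)/(23/8) = 178/23; row 3: (15/2)/(5/4) = 6. Minimum is 6 at row 3 (x1 leaves); pivot element 5/4.
Divide row 3 by 5/4; eliminate column x2 from the other rows.
After both pivots, the entry at constraint row 2, column s_3 is -1/5.

-1/5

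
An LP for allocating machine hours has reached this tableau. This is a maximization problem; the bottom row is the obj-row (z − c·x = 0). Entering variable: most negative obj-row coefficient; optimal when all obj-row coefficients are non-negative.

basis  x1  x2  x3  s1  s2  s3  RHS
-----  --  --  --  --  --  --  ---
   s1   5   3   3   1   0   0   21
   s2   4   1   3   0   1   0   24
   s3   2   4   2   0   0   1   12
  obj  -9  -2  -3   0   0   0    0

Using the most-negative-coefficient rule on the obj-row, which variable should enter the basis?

x1

Negative obj-row entries: x1: -9, x2: -2, x3: -3.
The most negative is -9 in column x1, so x1 enters.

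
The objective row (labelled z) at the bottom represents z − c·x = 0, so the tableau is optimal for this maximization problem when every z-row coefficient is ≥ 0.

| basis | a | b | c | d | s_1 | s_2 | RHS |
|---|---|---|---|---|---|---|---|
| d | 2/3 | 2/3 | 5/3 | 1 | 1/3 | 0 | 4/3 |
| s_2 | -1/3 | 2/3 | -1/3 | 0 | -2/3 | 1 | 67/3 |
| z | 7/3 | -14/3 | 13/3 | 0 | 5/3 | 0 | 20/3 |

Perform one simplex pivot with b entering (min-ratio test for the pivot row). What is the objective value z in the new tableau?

Ratio test on column b — row 1: (4/3)/(2/3) = 2; row 2: (67/3)/(2/3) = 67/2. Minimum is 2 at row 1 (d leaves); pivot element 2/3.
Pivot on row 1; the z-row RHS becomes 20/3 − (-14/3)·2 = 16.

16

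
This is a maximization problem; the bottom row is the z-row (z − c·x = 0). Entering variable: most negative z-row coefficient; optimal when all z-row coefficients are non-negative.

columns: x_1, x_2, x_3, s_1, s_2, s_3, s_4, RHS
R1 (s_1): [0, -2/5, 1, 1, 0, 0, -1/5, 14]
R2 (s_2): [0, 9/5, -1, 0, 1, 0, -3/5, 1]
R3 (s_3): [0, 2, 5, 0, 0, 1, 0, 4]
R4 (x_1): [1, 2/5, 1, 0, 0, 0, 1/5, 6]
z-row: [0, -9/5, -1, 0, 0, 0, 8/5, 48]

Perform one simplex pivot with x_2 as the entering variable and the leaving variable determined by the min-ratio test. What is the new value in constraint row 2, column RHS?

5/9

Ratio test on column x_2 — row 1: entry -2/5 ≤ 0; row 2: 1/(9/5) = 5/9; row 3: 4/2 = 2; row 4: 6/(2/5) = 15. Minimum is 5/9 at row 2 (s_2 leaves); pivot element 9/5.
Divide row 2 by 9/5; eliminate column x_2 from the other rows.
In the new row 2, the RHS entry is the old entry divided by the pivot: 1/(9/5) = 5/9.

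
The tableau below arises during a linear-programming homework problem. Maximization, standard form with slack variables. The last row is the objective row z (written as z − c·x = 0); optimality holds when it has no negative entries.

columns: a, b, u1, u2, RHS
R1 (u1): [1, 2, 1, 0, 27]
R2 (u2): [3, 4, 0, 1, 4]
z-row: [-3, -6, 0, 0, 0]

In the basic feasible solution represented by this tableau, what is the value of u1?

27

u1 is basic (row 1); its value is the RHS of that row, 27.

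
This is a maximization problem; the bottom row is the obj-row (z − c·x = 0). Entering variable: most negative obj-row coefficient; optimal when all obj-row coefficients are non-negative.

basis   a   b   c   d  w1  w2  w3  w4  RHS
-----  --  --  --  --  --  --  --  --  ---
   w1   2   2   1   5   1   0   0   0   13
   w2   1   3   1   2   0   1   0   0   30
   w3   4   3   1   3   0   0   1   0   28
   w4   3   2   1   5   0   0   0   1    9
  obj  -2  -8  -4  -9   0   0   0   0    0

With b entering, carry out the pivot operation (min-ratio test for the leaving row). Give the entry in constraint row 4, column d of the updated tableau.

5/2

Ratio test on column b — row 1: 13/2 = 13/2; row 2: 30/3 = 10; row 3: 28/3 = 28/3; row 4: 9/2 = 9/2. Minimum is 9/2 at row 4 (w4 leaves); pivot element 2.
Divide row 4 by 2; eliminate column b from the other rows.
In the new row 4, the d entry is the old entry divided by the pivot: 5/2 = 5/2.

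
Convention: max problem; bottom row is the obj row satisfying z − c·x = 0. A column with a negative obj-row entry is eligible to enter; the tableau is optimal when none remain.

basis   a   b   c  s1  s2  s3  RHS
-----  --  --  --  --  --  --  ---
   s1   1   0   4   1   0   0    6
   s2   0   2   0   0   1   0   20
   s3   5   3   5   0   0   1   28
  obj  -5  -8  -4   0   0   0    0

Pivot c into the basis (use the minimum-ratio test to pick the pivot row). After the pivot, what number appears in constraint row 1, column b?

0

Ratio test on column c — row 1: 6/4 = 3/2; row 2: entry 0 ≤ 0; row 3: 28/5 = 28/5. Minimum is 3/2 at row 1 (s1 leaves); pivot element 4.
Divide row 1 by 4; eliminate column c from the other rows.
In the new row 1, the b entry is the old entry divided by the pivot: 0/4 = 0.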